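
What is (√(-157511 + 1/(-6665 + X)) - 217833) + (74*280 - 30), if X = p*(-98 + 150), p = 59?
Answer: -197143 + 2*I*√509485435899/3597 ≈ -1.9714e+5 + 396.88*I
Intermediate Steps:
X = 3068 (X = 59*(-98 + 150) = 59*52 = 3068)
(√(-157511 + 1/(-6665 + X)) - 217833) + (74*280 - 30) = (√(-157511 + 1/(-6665 + 3068)) - 217833) + (74*280 - 30) = (√(-157511 + 1/(-3597)) - 217833) + (20720 - 30) = (√(-157511 - 1/3597) - 217833) + 20690 = (√(-566567068/3597) - 217833) + 20690 = (2*I*√509485435899/3597 - 217833) + 20690 = (-217833 + 2*I*√509485435899/3597) + 20690 = -197143 + 2*I*√509485435899/3597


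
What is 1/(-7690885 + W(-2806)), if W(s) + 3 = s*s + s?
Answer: 1/179942 ≈ 5.5573e-6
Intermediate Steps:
W(s) = -3 + s + s² (W(s) = -3 + (s*s + s) = -3 + (s² + s) = -3 + (s + s²) = -3 + s + s²)
1/(-7690885 + W(-2806)) = 1/(-7690885 + (-3 - 2806 + (-2806)²)) = 1/(-7690885 + (-3 - 2806 + 7873636)) = 1/(-7690885 + 7870827) = 1/179942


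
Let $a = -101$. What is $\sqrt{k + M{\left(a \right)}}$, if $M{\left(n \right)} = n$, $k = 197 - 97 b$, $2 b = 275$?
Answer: $\frac{i \sqrt{52966}}{2} \approx 115.07 i$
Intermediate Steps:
$b = \frac{275}{2}$ ($b = \frac{1}{2} \cdot 275 = \frac{275}{2} \approx 137.5$)
$k = - \frac{26281}{2}$ ($k = 197 - \frac{26675}{2} = - \frac{26281}{2} \approx -13141.0$)
$\sqrt{k + M{\left(a \right)}} = \sqrt{- \frac{26281}{2} - 101} = \sqrt{- \frac{26483}{2}} = \frac{i \sqrt{52966}}{2}$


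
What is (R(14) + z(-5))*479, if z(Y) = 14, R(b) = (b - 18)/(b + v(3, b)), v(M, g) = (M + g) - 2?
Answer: 192558/29 ≈ 6639.9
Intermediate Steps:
v(M, g) = -2 + M + g
R(b) = (-18 + b)/(1 + 2*b) (R(b) = (b - 18)/(b + (-2 + 3 + b)) = (-18 + b)/(b + (1 + b)) = (-18 + b)/(1 + 2*b))
(R(14) + z(-5))*479 = ((-18 + 14)/(1 + 2*14) + 14)*479 = (-4/(1 + 28) + 14)*479 = (-4/29 + 14)*479 = (402/29)*479 = 192558/29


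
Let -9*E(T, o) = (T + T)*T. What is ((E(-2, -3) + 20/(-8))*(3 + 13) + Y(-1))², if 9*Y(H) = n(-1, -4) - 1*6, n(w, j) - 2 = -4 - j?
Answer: 26896/9 ≈ 2988.4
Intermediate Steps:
n(w, j) = -2 - j (n(w, j) = 2 + (-4 - j) = -2 - j)
E(T, o) = -2*T²/9 (E(T, o) = -(T + T)*T/9 = -2*T*T/9 = -2*T²/9)
Y(H) = -4/9 (Y(H) = ((-2 - 1*(-4)) - 1*6)/9 = ((-2 + 4) - 6)/9 = (2 - 6)/9 = (⅑)*(-4) = -4/9)
((E(-2, -3) + 20/(-8))*(3 + 13) + Y(-1))² = ((-2/9*(-2)² + 20/(-8))*(3 + 13) - 4/9)² = ((-2/9*4 + 20*(-⅛))*16 - 4/9)² = ((-8/9 - 5/2)*16 - 4/9)² = (-61/18*16 - 4/9)² = (-488/9 - 4/9)² = (-164/3)² = 26896/9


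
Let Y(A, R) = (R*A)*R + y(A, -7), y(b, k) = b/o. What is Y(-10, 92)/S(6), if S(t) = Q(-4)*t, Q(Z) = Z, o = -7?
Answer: 98745/28 ≈ 3526.6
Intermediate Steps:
y(b, k) = -b/7 (y(b, k) = b/(-7) = b*(-⅐) = -b/7)
Y(A, R) = -A/7 + A*R² (Y(A, R) = (R*A)*R - A/7 = (A*R)*R - A/7 = A*R² - A/7 = -A/7 + A*R²)
S(t) = -4*t
Y(-10, 92)/S(6) = (-10*(-⅐ + 92²))/((-4*6)) = -10*(-⅐ + 8464)/(-24) = -10*59247/7*(-1/24) = -592470/7*(-1/24) = 98745/28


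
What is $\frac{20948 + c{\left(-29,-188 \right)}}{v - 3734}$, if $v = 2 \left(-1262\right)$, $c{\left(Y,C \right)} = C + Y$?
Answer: $- \frac{20731}{6258} \approx -3.3127$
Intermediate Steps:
$v = -2524$
$\frac{20948 + c{\left(-29,-188 \right)}}{v - 3734} = \frac{20948 - 217}{-2524 - 3734} = \frac{20948 - 217}{-6258} = 20731 \left(- \frac{1}{6258}\right) = - \frac{20731}{6258}$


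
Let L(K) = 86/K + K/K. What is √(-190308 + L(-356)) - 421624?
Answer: -421624 + I*√6029694642/178 ≈ -4.2162e+5 + 436.24*I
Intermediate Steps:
L(K) = 1 + 86/K (L(K) = 86/K + 1 = 1 + 86/K)
√(-190308 + L(-356)) - 421624 = √(-190308 + (86 - 356)/(-356)) - 421624 = √(-190308 - 1/356*(-270)) - 421624 = √(-190308 + 135/178) - 421624 = √(-33874689/178) - 421624 = I*√6029694642/178 - 421624 = -421624 + I*√6029694642/178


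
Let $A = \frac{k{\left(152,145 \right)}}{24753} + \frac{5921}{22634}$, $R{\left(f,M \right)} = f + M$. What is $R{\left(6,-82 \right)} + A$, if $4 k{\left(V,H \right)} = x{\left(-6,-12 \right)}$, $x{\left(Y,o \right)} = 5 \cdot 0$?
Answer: $- \frac{1714263}{22634} \approx -75.738$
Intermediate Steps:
$x{\left(Y,o \right)} = 0$
$R{\left(f,M \right)} = M + f$
$k{\left(V,H \right)} = 0$ ($k{\left(V,H \right)} = \frac{1}{4} \cdot 0 = 0$)
$A = \frac{5921}{22634}$ ($A = \frac{0}{24753} + \frac{5921}{22634} = 0 \cdot \frac{1}{24753} + 5921 \cdot \frac{1}{22634} = 0 + \frac{5921}{22634} = \frac{5921}{22634} \approx 0.2616$)
$R{\left(6,-82 \right)} + A = \left(-82 + 6\right) + \frac{5921}{22634} = -76 + \frac{5921}{22634} = - \frac{1714263}{22634}$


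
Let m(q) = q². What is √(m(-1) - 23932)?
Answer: 3*I*√2659 ≈ 154.7*I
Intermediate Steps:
√(m(-1) - 23932) = √((-1)² - 23932) = √(1 - 23932) = √(-23931) = 3*I*√2659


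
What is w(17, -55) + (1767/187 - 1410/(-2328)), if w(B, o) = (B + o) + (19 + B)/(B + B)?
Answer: -1950763/72556 ≈ -26.886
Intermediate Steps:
w(B, o) = B + o + (19 + B)/(2*B) (w(B, o) = (B + o) + (19 + B)/((2*B)) = (B + o) + (19 + B)*(1/(2*B)) = (B + o) + (19 + B)/(2*B) = B + o + (19 + B)/(2*B))
w(17, -55) + (1767/187 - 1410/(-2328)) = (½ + 17 - 55 + (19/2)/17) + (1767/187 - 1410/(-2328)) = (½ + 17 - 55 + (19/2)*(1/17)) + (1767*(1/187) - 1410*(-1/2328)) = (½ + 17 - 55 + 19/34) + (1767/187 + 235/388) = -628/17 + 729541/72556 = -1950763/72556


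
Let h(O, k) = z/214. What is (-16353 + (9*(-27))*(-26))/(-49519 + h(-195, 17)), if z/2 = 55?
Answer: 1073745/5298478 ≈ 0.20265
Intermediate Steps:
z = 110 (z = 2*55 = 110)
h(O, k) = 55/107 (h(O, k) = 110/214 = 110*(1/214) = 55/107)
(-16353 + (9*(-27))*(-26))/(-49519 + h(-195, 17)) = (-16353 + (9*(-27))*(-26))/(-49519 + 55/107) = (-16353 - 243*(-26))/(-5298478/107) = (-16353 + 6318)*(-107/5298478) = -10035*(-107/5298478) = 1073745/5298478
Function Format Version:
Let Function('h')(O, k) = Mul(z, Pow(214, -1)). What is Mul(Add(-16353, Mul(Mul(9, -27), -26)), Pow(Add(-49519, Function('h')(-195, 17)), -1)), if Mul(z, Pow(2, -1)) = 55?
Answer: Rational(1073745, 5298478) ≈ 0.20265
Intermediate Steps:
z = 110 (z = Mul(2, 55) = 110)
Function('h')(O, k) = Rational(55, 107) (Function('h')(O, k) = Mul(110, Pow(214, -1)) = Mul(110, Rational(1, 214)) = Rational(55, 107))
Mul(Add(-16353, Mul(Mul(9, -27), -26)), Pow(Add(-49519, Function('h')(-195, 17)), -1)) = Mul(Add(-16353, Mul(Mul(9, -27), -26)), Pow(Add(-49519, Rational(55, 107)), -1)) = Mul(Add(-16353, Mul(-243, -26)), Pow(Rational(-5298478, 107), -1)) = Mul(Add(-16353, 6318), Rational(-107, 5298478)) = Mul(-10035, Rational(-107, 5298478)) = Rational(1073745, 5298478)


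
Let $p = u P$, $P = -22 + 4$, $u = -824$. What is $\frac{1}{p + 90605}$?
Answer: $\frac{1}{105437} \approx 9.4843 \cdot 10^{-6}$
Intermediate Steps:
$P = -18$
$p = 14832$ ($p = \left(-824\right) \left(-18\right) = 14832$)
$\frac{1}{p + 90605} = \frac{1}{14832 + 90605} = \frac{1}{105437}$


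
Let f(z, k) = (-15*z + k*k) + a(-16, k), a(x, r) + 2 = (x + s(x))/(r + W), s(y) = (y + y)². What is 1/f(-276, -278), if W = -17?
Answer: 295/24018482 ≈ 1.2282e-5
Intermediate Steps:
s(y) = 4*y² (s(y) = (2*y)² = 4*y²)
a(x, r) = -2 + (x + 4*x²)/(-17 + r) (a(x, r) = -2 + (x + 4*x²)/(r - 17) = -2 + (x + 4*x²)/(-17 + r))
f(z, k) = k² - 15*z + (1042 - 2*k)/(-17 + k) (f(z, k) = (-15*z + k*k) + (34 - 16 - 2*k + 4*(-16)²)/(-17 + k) = (-15*z + k²) + (34 - 16 - 2*k + 4*256)/(-17 + k) = (k² - 15*z) + (34 - 16 - 2*k + 1024)/(-17 + k) = (k² - 15*z) + (1042 - 2*k)/(-17 + k) = k² - 15*z + (1042 - 2*k)/(-17 + k))
1/f(-276, -278) = 1/((1042 - 2*(-278) + (-17 - 278)*((-278)² - 15*(-276)))/(-17 - 278)) = 1/((1042 + 556 - 295*(77284 + 4140))/(-295)) = 1/(-(1042 + 556 - 295*81424)/295) = 1/(-(1042 + 556 - 24020080)/295) = 1/(-1/295*(-24018482)) = 1/(24018482/295) = 295/24018482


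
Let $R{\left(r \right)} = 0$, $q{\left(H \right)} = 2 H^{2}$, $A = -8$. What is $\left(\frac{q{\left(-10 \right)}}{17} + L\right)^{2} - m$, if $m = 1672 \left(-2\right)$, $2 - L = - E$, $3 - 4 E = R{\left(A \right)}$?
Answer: $\frac{16436825}{4624} \approx 3554.7$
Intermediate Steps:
$E = \frac{3}{4}$ ($E = \frac{3}{4} - 0 = \frac{3}{4} + 0 = \frac{3}{4} \approx 0.75$)
$L = \frac{11}{4}$ ($L = 2 - \left(-1\right) \frac{3}{4} = 2 - - \frac{3}{4} = 2 + \frac{3}{4} = \frac{11}{4} \approx 2.75$)
$m = -3344$
$\left(\frac{q{\left(-10 \right)}}{17} + L\right)^{2} - m = \left(\frac{2 \left(-10\right)^{2}}{17} + \frac{11}{4}\right)^{2} - -3344 = \left(2 \cdot 100 \cdot \frac{1}{17} + \frac{11}{4}\right)^{2} + 3344 = \left(200 \cdot \frac{1}{17} + \frac{11}{4}\right)^{2} + 3344 = \left(\frac{200}{17} + \frac{11}{4}\right)^{2} + 3344 = \left(\frac{987}{68}\right)^{2} + 3344 = \frac{974169}{4624} + 3344 = \frac{16436825}{4624}$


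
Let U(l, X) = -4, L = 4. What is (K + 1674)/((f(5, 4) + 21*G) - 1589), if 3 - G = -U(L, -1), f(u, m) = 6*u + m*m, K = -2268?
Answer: 297/782 ≈ 0.37980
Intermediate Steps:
f(u, m) = m**2 + 6*u (f(u, m) = 6*u + m**2 = m**2 + 6*u)
G = -1 (G = 3 - (-1)*(-4) = 3 - 1*4 = 3 - 4 = -1)
(K + 1674)/((f(5, 4) + 21*G) - 1589) = (-2268 + 1674)/(((4**2 + 6*5) + 21*(-1)) - 1589) = -594/(((16 + 30) - 21) - 1589) = -594/((46 - 21) - 1589) = -594/(25 - 1589) = -594/(-1564) = -594*(-1/1564) = 297/782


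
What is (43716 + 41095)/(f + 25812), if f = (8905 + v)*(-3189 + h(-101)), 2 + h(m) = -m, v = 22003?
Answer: -84811/95479908 ≈ -0.00088826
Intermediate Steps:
h(m) = -2 - m
f = -95505720 (f = (8905 + 22003)*(-3189 + (-2 - 1*(-101))) = 30908*(-3189 + (-2 + 101)) = 30908*(-3189 + 99) = 30908*(-3090) = -95505720)
(43716 + 41095)/(f + 25812) = (43716 + 41095)/(-95505720 + 25812) = 84811/(-95479908) = 84811*(-1/95479908) = -84811/95479908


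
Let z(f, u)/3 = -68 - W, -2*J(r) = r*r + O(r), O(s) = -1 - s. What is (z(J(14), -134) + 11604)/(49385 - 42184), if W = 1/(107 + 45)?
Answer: 1732797/1094552 ≈ 1.5831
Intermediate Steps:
J(r) = ½ + r/2 - r²/2 (J(r) = -(r*r + (-1 - r))/2 = -(r² + (-1 - r))/2 = -(-1 + r² - r)/2 = ½ + r/2 - r²/2)
W = 1/152 ≈ 0.0065789
z(f, u) = -31011/152 (z(f, u) = 3*(-68 - 1*1/152) = 3*(-68 - 1/152) = 3*(-10337/152) = -31011/152)
(z(J(14), -134) + 11604)/(49385 - 42184) = (-31011/152 + 11604)/(49385 - 42184) = (1732797/152)/7201 = (1732797/152)*(1/7201) = 1732797/1094552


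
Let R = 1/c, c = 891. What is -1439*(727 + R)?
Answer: -932123762/891 ≈ -1.0462e+6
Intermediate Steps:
R = 1/891 ≈ 0.0011223
-1439*(727 + R) = -1439*(727 + 1/891) = -1439*647758/891 = -932123762/891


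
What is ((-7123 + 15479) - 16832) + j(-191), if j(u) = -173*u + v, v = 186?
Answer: 24753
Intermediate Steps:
j(u) = 186 - 173*u (j(u) = -173*u + 186 = 186 - 173*u)
((-7123 + 15479) - 16832) + j(-191) = ((-7123 + 15479) - 16832) + (186 - 173*(-191)) = (8356 - 16832) + (186 + 33043) = -8476 + 33229 = 24753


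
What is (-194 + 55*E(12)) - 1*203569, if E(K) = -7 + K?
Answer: -203488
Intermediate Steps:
(-194 + 55*E(12)) - 1*203569 = (-194 + 55*(-7 + 12)) - 1*203569 = (-194 + 55*5) - 203569 = (-194 + 275) - 203569 = 81 - 203569 = -203488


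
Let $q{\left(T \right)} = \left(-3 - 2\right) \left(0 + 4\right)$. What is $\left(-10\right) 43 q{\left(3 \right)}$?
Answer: $8600$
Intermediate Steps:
$q{\left(T \right)} = -20$ ($q{\left(T \right)} = \left(-5\right) 4 = -20$)
$\left(-10\right) 43 q{\left(3 \right)} = \left(-10\right) 43 \left(-20\right) = \left(-430\right) \left(-20\right) = 8600$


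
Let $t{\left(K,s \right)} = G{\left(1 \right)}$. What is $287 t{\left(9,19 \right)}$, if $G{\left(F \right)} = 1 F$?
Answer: $287$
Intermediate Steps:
$G{\left(F \right)} = F$
$t{\left(K,s \right)} = 1$
$287 t{\left(9,19 \right)} = 287 \cdot 1 = 287$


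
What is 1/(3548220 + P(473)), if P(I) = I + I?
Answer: 1/3549166 ≈ 2.8176e-7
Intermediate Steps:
P(I) = 2*I
1/(3548220 + P(473)) = 1/(3548220 + 2*473) = 1/(3548220 + 946) = 1/3549166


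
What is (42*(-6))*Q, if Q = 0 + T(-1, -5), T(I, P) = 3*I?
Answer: 756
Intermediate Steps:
Q = -3 (Q = 0 + 3*(-1) = 0 - 3 = -3)
(42*(-6))*Q = (42*(-6))*(-3) = -252*(-3) = 756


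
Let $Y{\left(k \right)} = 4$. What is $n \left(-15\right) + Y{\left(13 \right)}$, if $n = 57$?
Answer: $-851$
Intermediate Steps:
$n \left(-15\right) + Y{\left(13 \right)} = 57 \left(-15\right) + 4 = -855 + 4 = -851$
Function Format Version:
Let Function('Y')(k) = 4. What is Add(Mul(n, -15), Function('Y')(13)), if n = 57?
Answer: -851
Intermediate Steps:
Add(Mul(n, -15), Function('Y')(13)) = Add(Mul(57, -15), 4) = Add(-855, 4) = -851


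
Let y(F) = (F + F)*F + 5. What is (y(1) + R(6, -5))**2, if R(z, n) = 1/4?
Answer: 841/16 ≈ 52.563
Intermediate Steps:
y(F) = 5 + 2*F**2 (y(F) = (2*F)*F + 5 = 2*F**2 + 5 = 5 + 2*F**2)
R(z, n) = 1/4
(y(1) + R(6, -5))**2 = ((5 + 2*1**2) + 1/4)**2 = ((5 + 2*1) + 1/4)**2 = ((5 + 2) + 1/4)**2 = (7 + 1/4)**2 = (29/4)**2 = 841/16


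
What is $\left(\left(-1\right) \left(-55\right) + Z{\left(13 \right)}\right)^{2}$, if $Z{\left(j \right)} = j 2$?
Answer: $6561$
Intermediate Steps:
$Z{\left(j \right)} = 2 j$
$\left(\left(-1\right) \left(-55\right) + Z{\left(13 \right)}\right)^{2} = \left(\left(-1\right) \left(-55\right) + 2 \cdot 13\right)^{2} = \left(55 + 26\right)^{2} = 81^{2} = 6561$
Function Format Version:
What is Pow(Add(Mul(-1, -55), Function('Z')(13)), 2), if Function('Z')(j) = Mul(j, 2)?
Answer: 6561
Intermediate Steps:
Function('Z')(j) = Mul(2, j)
Pow(Add(Mul(-1, -55), Function('Z')(13)), 2) = Pow(Add(Mul(-1, -55), Mul(2, 13)), 2) = Pow(Add(55, 26), 2) = Pow(81, 2) = 6561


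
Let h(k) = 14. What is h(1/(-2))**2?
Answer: 196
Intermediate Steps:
h(1/(-2))**2 = 14**2 = 196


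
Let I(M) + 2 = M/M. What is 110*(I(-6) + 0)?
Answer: -110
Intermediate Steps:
I(M) = -1 (I(M) = -2 + M/M = -2 + 1 = -1)
110*(I(-6) + 0) = 110*(-1 + 0) = 110*(-1) = -110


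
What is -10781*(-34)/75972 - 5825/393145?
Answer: 14366633543/2986801194 ≈ 4.8100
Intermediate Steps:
-10781*(-34)/75972 - 5825/393145 = 366554*(1/75972) - 5825*1/393145 = 183277/37986 - 1165/78629 = 14366633543/2986801194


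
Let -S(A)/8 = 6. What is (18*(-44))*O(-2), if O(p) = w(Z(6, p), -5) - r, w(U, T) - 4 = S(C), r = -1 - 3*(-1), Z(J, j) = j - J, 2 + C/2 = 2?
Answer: 36432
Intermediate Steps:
C = 0 (C = -4 + 2*2 = -4 + 4 = 0)
S(A) = -48 (S(A) = -8*6 = -48)
r = 2 (r = -1 + 3 = 2)
w(U, T) = -44 (w(U, T) = 4 - 48 = -44)
O(p) = -46 (O(p) = -44 - 1*2 = -44 - 2 = -46)
(18*(-44))*O(-2) = (18*(-44))*(-46) = -792*(-46) = 36432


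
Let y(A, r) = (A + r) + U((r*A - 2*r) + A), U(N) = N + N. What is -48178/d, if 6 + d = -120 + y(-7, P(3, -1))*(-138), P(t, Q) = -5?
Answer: 24089/4479 ≈ 5.3782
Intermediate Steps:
U(N) = 2*N
y(A, r) = -3*r + 3*A + 2*A*r (y(A, r) = (A + r) + 2*((r*A - 2*r) + A) = (A + r) + 2*((A*r - 2*r) + A) = (A + r) + 2*((-2*r + A*r) + A) = (A + r) + 2*(A - 2*r + A*r) = (A + r) + (-4*r + 2*A + 2*A*r) = -3*r + 3*A + 2*A*r)
d = -8958 (d = -6 + (-120 + (-3*(-5) + 3*(-7) + 2*(-7)*(-5))*(-138)) = -6 + (-120 + (15 - 21 + 70)*(-138)) = -6 + (-120 + 64*(-138)) = -6 + (-120 - 8832) = -6 - 8952 = -8958)
-48178/d = -48178/(-8958) = -48178*(-1/8958) = 24089/4479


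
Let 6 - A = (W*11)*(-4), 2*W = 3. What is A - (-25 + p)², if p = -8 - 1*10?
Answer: -1777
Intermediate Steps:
W = 3/2 (W = (½)*3 = 3/2 ≈ 1.5000)
p = -18 (p = -8 - 10 = -18)
A = 72 (A = 6 - (3/2)*11*(-4) = 6 - 33*(-4)/2 = 6 - 1*(-66) = 6 + 66 = 72)
A - (-25 + p)² = 72 - (-25 - 18)² = 72 - 1*(-43)² = 72 - 1*1849 = 72 - 1849 = -1777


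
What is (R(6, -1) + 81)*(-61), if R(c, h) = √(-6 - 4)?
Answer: -4941 - 61*I*√10 ≈ -4941.0 - 192.9*I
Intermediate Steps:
R(c, h) = I*√10 (R(c, h) = √(-10) = I*√10)
(R(6, -1) + 81)*(-61) = (I*√10 + 81)*(-61) = (81 + I*√10)*(-61) = -4941 - 61*I*√10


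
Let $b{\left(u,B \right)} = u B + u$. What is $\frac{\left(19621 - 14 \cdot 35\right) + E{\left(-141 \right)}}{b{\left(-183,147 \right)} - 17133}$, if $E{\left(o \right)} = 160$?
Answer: $- \frac{19291}{44217} \approx -0.43628$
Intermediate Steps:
$b{\left(u,B \right)} = u + B u$ ($b{\left(u,B \right)} = B u + u = u + B u$)
$\frac{\left(19621 - 14 \cdot 35\right) + E{\left(-141 \right)}}{b{\left(-183,147 \right)} - 17133} = \frac{\left(19621 - 14 \cdot 35\right) + 160}{- 183 \left(1 + 147\right) - 17133} = \frac{\left(19621 - 490\right) + 160}{\left(-183\right) 148 - 17133} = \frac{\left(19621 - 490\right) + 160}{-27084 - 17133} = \frac{19131 + 160}{-44217} = 19291 \left(- \frac{1}{44217}\right) = - \frac{19291}{44217}$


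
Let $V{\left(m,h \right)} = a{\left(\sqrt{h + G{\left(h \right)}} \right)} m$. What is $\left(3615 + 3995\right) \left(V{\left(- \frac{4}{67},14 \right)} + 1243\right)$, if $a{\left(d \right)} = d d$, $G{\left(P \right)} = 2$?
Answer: $\frac{633281370}{67} \approx 9.452 \cdot 10^{6}$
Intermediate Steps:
$a{\left(d \right)} = d^{2}$
$V{\left(m,h \right)} = m \left(2 + h\right)$ ($V{\left(m,h \right)} = \left(\sqrt{h + 2}\right)^{2} m = \left(\sqrt{2 + h}\right)^{2} m = \left(2 + h\right) m = m \left(2 + h\right)$)
$\left(3615 + 3995\right) \left(V{\left(- \frac{4}{67},14 \right)} + 1243\right) = \left(3615 + 3995\right) \left(- \frac{4}{67} \left(2 + 14\right) + 1243\right) = 7610 \left(\left(-4\right) \frac{1}{67} \cdot 16 + 1243\right) = 7610 \left(\left(- \frac{4}{67}\right) 16 + 1243\right) = 7610 \left(- \frac{64}{67} + 1243\right) = 7610 \cdot \frac{83217}{67} = \frac{633281370}{67}$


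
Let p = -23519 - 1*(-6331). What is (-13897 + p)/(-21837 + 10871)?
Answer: 31085/10966 ≈ 2.8347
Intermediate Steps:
p = -17188 (p = -23519 + 6331 = -17188)
(-13897 + p)/(-21837 + 10871) = (-13897 - 17188)/(-21837 + 10871) = -31085/(-10966) = -31085*(-1/10966) = 31085/10966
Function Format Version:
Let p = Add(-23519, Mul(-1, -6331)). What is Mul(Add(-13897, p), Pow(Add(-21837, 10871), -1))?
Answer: Rational(31085, 10966) ≈ 2.8347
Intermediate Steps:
p = -17188 (p = Add(-23519, 6331) = -17188)
Mul(Add(-13897, p), Pow(Add(-21837, 10871), -1)) = Mul(Add(-13897, -17188), Pow(Add(-21837, 10871), -1)) = Mul(-31085, Pow(-10966, -1)) = Mul(-31085, Rational(-1, 10966)) = Rational(31085, 10966)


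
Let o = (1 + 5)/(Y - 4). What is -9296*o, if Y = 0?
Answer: 13944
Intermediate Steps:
o = -3/2 (o = (1 + 5)/(0 - 4) = 6/(-4) = 6*(-¼) = -3/2 ≈ -1.5000)
-9296*o = -9296*(-3/2) = 13944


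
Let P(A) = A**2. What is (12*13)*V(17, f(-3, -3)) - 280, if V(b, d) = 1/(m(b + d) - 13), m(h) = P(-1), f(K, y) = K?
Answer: -293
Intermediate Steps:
m(h) = 1 (m(h) = (-1)**2 = 1)
V(b, d) = -1/12 (V(b, d) = 1/(1 - 13) = 1/(-12) = -1/12)
(12*13)*V(17, f(-3, -3)) - 280 = (12*13)*(-1/12) - 280 = 156*(-1/12) - 280 = -13 - 280 = -293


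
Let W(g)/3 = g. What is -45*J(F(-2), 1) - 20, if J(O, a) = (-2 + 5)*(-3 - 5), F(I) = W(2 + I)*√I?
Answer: 1060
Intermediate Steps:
W(g) = 3*g
F(I) = √I*(6 + 3*I) (F(I) = (3*(2 + I))*√I = (6 + 3*I)*√I = √I*(6 + 3*I))
J(O, a) = -24 (J(O, a) = 3*(-8) = -24)
-45*J(F(-2), 1) - 20 = -45*(-24) - 20 = 1080 - 20 = 1060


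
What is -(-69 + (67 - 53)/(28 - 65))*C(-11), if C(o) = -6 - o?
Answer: 12835/37 ≈ 346.89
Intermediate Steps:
-(-69 + (67 - 53)/(28 - 65))*C(-11) = -(-69 + (67 - 53)/(28 - 65))*(-6 - 1*(-11)) = -(-69 + 14/(-37))*(-6 + 11) = -(-69 + 14*(-1/37))*5 = -(-69 - 14/37)*5 = -(-2567)*5/37 = -1*(-12835/37) = 12835/37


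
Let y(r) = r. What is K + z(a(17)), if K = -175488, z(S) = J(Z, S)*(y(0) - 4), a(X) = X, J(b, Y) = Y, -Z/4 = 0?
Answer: -175556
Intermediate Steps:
Z = 0 (Z = -4*0 = 0)
z(S) = -4*S (z(S) = S*(0 - 4) = S*(-4) = -4*S)
K + z(a(17)) = -175488 - 4*17 = -175488 - 68 = -175556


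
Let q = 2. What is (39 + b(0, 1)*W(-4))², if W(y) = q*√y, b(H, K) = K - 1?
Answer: 1521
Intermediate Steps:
b(H, K) = -1 + K
W(y) = 2*√y
(39 + b(0, 1)*W(-4))² = (39 + (-1 + 1)*(2*√(-4)))² = (39 + 0*(2*(2*I)))² = (39 + 0*(4*I))² = (39 + 0)² = 39² = 1521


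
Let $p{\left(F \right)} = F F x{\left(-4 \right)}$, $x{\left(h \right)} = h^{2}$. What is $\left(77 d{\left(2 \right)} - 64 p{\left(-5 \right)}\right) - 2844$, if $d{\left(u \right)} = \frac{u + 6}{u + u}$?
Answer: $-28290$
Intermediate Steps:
$d{\left(u \right)} = \frac{6 + u}{2 u}$
$p{\left(F \right)} = 16 F^{2}$ ($p{\left(F \right)} = F F \left(-4\right)^{2} = F^{2} \cdot 16 = 16 F^{2}$)
$\left(77 d{\left(2 \right)} - 64 p{\left(-5 \right)}\right) - 2844 = \left(77 \frac{6 + 2}{2 \cdot 2} - 64 \cdot 16 \left(-5\right)^{2}\right) - 2844 = \left(77 \cdot \frac{1}{2} \cdot \frac{1}{2} \cdot 8 - 64 \cdot 16 \cdot 25\right) - 2844 = \left(77 \cdot 2 - 25600\right) - 2844 = \left(154 - 25600\right) - 2844 = -25446 - 2844 = -28290$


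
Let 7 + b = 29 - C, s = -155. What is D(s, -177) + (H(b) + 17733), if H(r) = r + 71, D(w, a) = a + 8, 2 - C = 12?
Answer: 17667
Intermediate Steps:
C = -10 (C = 2 - 1*12 = 2 - 12 = -10)
D(w, a) = 8 + a
b = 32 (b = -7 + (29 - 1*(-10)) = -7 + (29 + 10) = -7 + 39 = 32)
H(r) = 71 + r
D(s, -177) + (H(b) + 17733) = (8 - 177) + ((71 + 32) + 17733) = -169 + (103 + 17733) = -169 + 17836 = 17667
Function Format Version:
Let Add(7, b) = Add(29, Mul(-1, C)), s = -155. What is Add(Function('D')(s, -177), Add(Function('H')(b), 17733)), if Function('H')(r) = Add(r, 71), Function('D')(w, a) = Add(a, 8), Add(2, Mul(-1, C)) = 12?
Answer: 17667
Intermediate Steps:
C = -10 (C = Add(2, Mul(-1, 12)) = Add(2, -12) = -10)
Function('D')(w, a) = Add(8, a)
b = 32 (b = Add(-7, Add(29, Mul(-1, -10))) = Add(-7, Add(29, 10)) = Add(-7, 39) = 32)
Function('H')(r) = Add(71, r)
Add(Function('D')(s, -177), Add(Function('H')(b), 17733)) = Add(Add(8, -177), Add(Add(71, 32), 17733)) = Add(-169, Add(103, 17733)) = Add(-169, 17836) = 17667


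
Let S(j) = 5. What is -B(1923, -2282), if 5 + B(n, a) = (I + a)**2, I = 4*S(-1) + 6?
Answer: -5089531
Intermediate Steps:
I = 26 (I = 4*5 + 6 = 20 + 6 = 26)
B(n, a) = -5 + (26 + a)**2
-B(1923, -2282) = -(-5 + (26 - 2282)**2) = -(-5 + (-2256)**2) = -(-5 + 5089536) = -1*5089531 = -5089531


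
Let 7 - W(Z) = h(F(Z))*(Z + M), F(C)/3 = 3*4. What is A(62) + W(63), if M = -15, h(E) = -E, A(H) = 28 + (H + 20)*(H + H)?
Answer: 11931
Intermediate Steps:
F(C) = 36 (F(C) = 3*(3*4) = 3*12 = 36)
A(H) = 28 + 2*H*(20 + H) (A(H) = 28 + (20 + H)*(2*H) = 28 + 2*H*(20 + H))
W(Z) = -533 + 36*Z (W(Z) = 7 - (-1*36)*(Z - 15) = 7 - (-36)*(-15 + Z) = 7 - (540 - 36*Z) = 7 + (-540 + 36*Z) = -533 + 36*Z)
A(62) + W(63) = (28 + 2*62² + 40*62) + (-533 + 36*63) = (28 + 2*3844 + 2480) + (-533 + 2268) = (28 + 7688 + 2480) + 1735 = 10196 + 1735 = 11931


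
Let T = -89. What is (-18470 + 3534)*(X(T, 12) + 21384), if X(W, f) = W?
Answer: -318062120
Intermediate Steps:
(-18470 + 3534)*(X(T, 12) + 21384) = (-18470 + 3534)*(-89 + 21384) = -14936*21295 = -318062120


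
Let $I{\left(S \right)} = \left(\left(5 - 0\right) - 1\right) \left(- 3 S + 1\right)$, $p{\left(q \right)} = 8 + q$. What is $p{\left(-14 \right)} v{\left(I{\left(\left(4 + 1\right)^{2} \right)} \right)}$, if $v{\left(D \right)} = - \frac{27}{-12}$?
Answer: $- \frac{27}{2} \approx -13.5$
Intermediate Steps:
$I{\left(S \right)} = 4 - 12 S$ ($I{\left(S \right)} = \left(\left(5 + 0\right) - 1\right) \left(1 - 3 S\right) = \left(5 - 1\right) \left(1 - 3 S\right) = 4 \left(1 - 3 S\right) = 4 - 12 S$)
$v{\left(D \right)} = \frac{9}{4}$ ($v{\left(D \right)} = \left(-27\right) \left(- \frac{1}{12}\right) = \frac{9}{4}$)
$p{\left(-14 \right)} v{\left(I{\left(\left(4 + 1\right)^{2} \right)} \right)} = \left(8 - 14\right) \frac{9}{4} = \left(-6\right) \frac{9}{4} = - \frac{27}{2}$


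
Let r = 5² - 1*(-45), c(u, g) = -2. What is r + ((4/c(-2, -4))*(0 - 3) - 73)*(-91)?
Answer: 6167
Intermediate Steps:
r = 70 (r = 25 + 45 = 70)
r + ((4/c(-2, -4))*(0 - 3) - 73)*(-91) = 70 + ((4/(-2))*(0 - 3) - 73)*(-91) = 70 + ((4*(-½))*(-3) - 73)*(-91) = 70 + (-2*(-3) - 73)*(-91) = 70 + (6 - 73)*(-91) = 70 - 67*(-91) = 70 + 6097 = 6167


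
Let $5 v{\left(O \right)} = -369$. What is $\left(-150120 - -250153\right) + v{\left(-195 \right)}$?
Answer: $\frac{499796}{5} \approx 99959.0$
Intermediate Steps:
$v{\left(O \right)} = - \frac{369}{5}$ ($v{\left(O \right)} = \frac{1}{5} \left(-369\right) = - \frac{369}{5}$)
$\left(-150120 - -250153\right) + v{\left(-195 \right)} = \left(-150120 - -250153\right) - \frac{369}{5} = \left(-150120 + 250153\right) - \frac{369}{5} = 100033 - \frac{369}{5} = \frac{499796}{5}$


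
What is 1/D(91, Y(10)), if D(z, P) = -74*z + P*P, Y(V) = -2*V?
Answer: -1/6334 ≈ -0.00015788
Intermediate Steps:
D(z, P) = P² - 74*z (D(z, P) = -74*z + P² = P² - 74*z)
1/D(91, Y(10)) = 1/((-2*10)² - 74*91) = 1/((-20)² - 6734) = 1/(400 - 6734) = 1/(-6334) = -1/6334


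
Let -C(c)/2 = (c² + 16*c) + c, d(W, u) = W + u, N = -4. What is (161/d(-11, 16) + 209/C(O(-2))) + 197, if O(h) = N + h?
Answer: 13847/60 ≈ 230.78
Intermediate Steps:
O(h) = -4 + h
C(c) = -34*c - 2*c² (C(c) = -2*((c² + 16*c) + c) = -2*(c² + 17*c) = -34*c - 2*c²)
(161/d(-11, 16) + 209/C(O(-2))) + 197 = (161/(-11 + 16) + 209/((-2*(-4 - 2)*(17 + (-4 - 2))))) + 197 = (161/5 + 209/((-2*(-6)*(17 - 6)))) + 197 = (161*(⅕) + 209/((-2*(-6)*11))) + 197 = (161/5 + 209/132) + 197 = (161/5 + 209*(1/132)) + 197 = (161/5 + 19/12) + 197 = 2027/60 + 197 = 13847/60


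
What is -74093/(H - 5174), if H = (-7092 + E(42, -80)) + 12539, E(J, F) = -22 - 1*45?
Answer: -74093/206 ≈ -359.67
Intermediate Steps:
E(J, F) = -67 (E(J, F) = -22 - 45 = -67)
H = 5380 (H = (-7092 - 67) + 12539 = -7159 + 12539 = 5380)
-74093/(H - 5174) = -74093/(5380 - 5174) = -74093/206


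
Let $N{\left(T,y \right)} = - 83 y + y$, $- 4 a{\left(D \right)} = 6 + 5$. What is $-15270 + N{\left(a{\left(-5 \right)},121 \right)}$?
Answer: $-25192$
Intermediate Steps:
$a{\left(D \right)} = - \frac{11}{4}$ ($a{\left(D \right)} = - \frac{6 + 5}{4} = \left(- \frac{1}{4}\right) 11 = - \frac{11}{4}$)
$N{\left(T,y \right)} = - 82 y$
$-15270 + N{\left(a{\left(-5 \right)},121 \right)} = -15270 - 9922 = -25192$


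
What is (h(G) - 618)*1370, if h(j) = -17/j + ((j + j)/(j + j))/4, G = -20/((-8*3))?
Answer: -1748531/2 ≈ -8.7427e+5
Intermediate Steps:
G = 5/6 (G = -20/(-24) = -20*(-1/24) = 5/6 ≈ 0.83333)
h(j) = 1/4 - 17/j (h(j) = -17/j + ((2*j)/((2*j)))*(1/4) = -17/j + ((2*j)*(1/(2*j)))*(1/4) = -17/j + 1*(1/4) = -17/j + 1/4 = 1/4 - 17/j)
(h(G) - 618)*1370 = ((-68 + 5/6)/(4*(5/6)) - 618)*1370 = ((1/4)*(6/5)*(-403/6) - 618)*1370 = (-403/20 - 618)*1370 = -12763/20*1370 = -1748531/2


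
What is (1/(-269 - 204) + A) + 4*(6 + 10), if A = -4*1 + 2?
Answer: 29325/473 ≈ 61.998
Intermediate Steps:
A = -2 (A = -4 + 2 = -2)
(1/(-269 - 204) + A) + 4*(6 + 10) = (1/(-269 - 204) - 2) + 4*(6 + 10) = (1/(-473) - 2) + 4*16 = (-1/473 - 2) + 64 = -947/473 + 64 = 29325/473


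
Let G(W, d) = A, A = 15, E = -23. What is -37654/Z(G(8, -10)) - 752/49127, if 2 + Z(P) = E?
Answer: 1849809258/1228175 ≈ 1506.1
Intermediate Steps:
G(W, d) = 15
Z(P) = -25 (Z(P) = -2 - 23 = -25)
-37654/Z(G(8, -10)) - 752/49127 = -37654/(-25) - 752/49127 = -37654*(-1/25) - 752*1/49127 = 37654/25 - 752/49127 = 1849809258/1228175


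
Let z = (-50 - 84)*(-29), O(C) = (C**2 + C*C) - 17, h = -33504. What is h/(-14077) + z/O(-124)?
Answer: 1084448662/432656595 ≈ 2.5065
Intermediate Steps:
O(C) = -17 + 2*C**2 (O(C) = (C**2 + C**2) - 17 = 2*C**2 - 17 = -17 + 2*C**2)
z = 3886 (z = -134*(-29) = 3886)
h/(-14077) + z/O(-124) = -33504/(-14077) + 3886/(-17 + 2*(-124)**2) = -33504*(-1/14077) + 3886/(-17 + 2*15376) = 33504/14077 + 3886/(-17 + 30752) = 33504/14077 + 3886/30735 = 1084448662/432656595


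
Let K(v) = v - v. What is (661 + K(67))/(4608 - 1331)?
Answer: 661/3277 ≈ 0.20171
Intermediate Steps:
K(v) = 0
(661 + K(67))/(4608 - 1331) = (661 + 0)/(4608 - 1331) = 661/3277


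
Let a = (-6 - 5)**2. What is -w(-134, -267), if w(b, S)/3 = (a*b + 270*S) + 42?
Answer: 264786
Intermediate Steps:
a = 121 (a = (-11)**2 = 121)
w(b, S) = 126 + 363*b + 810*S (w(b, S) = 3*((121*b + 270*S) + 42) = 3*(42 + 121*b + 270*S) = 126 + 363*b + 810*S)
-w(-134, -267) = -(126 + 363*(-134) + 810*(-267)) = -(126 - 48642 - 216270) = -1*(-264786) = 264786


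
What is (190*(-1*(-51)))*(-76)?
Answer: -736440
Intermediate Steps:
(190*(-1*(-51)))*(-76) = (190*51)*(-76) = 9690*(-76) = -736440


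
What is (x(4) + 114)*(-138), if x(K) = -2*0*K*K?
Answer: -15732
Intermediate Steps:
x(K) = 0 (x(K) = -0*K = -2*0 = 0)
(x(4) + 114)*(-138) = (0 + 114)*(-138) = 114*(-138) = -15732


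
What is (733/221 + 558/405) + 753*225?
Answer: 1684978312/9945 ≈ 1.6943e+5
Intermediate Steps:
(733/221 + 558/405) + 753*225 = (733*(1/221) + 558*(1/405)) + 169425 = (733/221 + 62/45) + 169425 = 46687/9945 + 169425 = 1684978312/9945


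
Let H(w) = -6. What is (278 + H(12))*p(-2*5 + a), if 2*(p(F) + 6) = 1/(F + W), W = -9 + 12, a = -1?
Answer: -1649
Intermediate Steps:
W = 3
p(F) = -6 + 1/(2*(3 + F)) (p(F) = -6 + 1/(2*(F + 3)) = -6 + 1/(2*(3 + F)))
(278 + H(12))*p(-2*5 + a) = (278 - 6)*((-35 - 12*(-2*5 - 1))/(2*(3 + (-2*5 - 1)))) = 272*((-35 - 12*(-10 - 1))/(2*(3 + (-10 - 1)))) = 272*((-35 - 12*(-11))/(2*(3 - 11))) = 272*((½)*(-35 + 132)/(-8)) = 272*((½)*(-⅛)*97) = 272*(-97/16) = -1649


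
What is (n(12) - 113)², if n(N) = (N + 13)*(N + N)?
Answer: 237169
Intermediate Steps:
n(N) = 2*N*(13 + N) (n(N) = (13 + N)*(2*N) = 2*N*(13 + N))
(n(12) - 113)² = (2*12*(13 + 12) - 113)² = (2*12*25 - 113)² = (600 - 113)² = 487² = 237169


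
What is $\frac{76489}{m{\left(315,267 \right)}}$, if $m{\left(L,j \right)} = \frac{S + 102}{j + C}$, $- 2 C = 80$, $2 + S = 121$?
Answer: $\frac{17363003}{221} \approx 78566.0$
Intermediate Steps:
$S = 119$ ($S = -2 + 121 = 119$)
$C = -40$ ($C = \left(- \frac{1}{2}\right) 80 = -40$)
$m{\left(L,j \right)} = \frac{221}{-40 + j}$ ($m{\left(L,j \right)} = \frac{119 + 102}{j - 40} = \frac{221}{-40 + j}$)
$\frac{76489}{m{\left(315,267 \right)}} = \frac{76489}{221 \frac{1}{-40 + 267}} = \frac{76489}{221 \cdot \frac{1}{227}} = \frac{76489}{\frac{221}{227}} = 76489 \cdot \frac{227}{221} = \frac{17363003}{221}$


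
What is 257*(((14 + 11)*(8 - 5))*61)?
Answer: 1175775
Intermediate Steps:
257*(((14 + 11)*(8 - 5))*61) = 257*((25*3)*61) = 257*(75*61) = 257*4575 = 1175775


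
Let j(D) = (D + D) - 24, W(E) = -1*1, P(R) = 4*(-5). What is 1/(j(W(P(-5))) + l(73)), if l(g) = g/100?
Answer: -100/2527 ≈ -0.039573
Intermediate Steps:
l(g) = g/100 (l(g) = g*(1/100) = g/100)
P(R) = -20
W(E) = -1
j(D) = -24 + 2*D (j(D) = 2*D - 24 = -24 + 2*D)
1/(j(W(P(-5))) + l(73)) = 1/((-24 + 2*(-1)) + (1/100)*73) = 1/((-24 - 2) + 73/100) = 1/(-26 + 73/100) = 1/(-2527/100) = -100/2527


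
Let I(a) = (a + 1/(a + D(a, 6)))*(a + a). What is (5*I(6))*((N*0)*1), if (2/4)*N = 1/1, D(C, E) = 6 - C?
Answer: 0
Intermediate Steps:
N = 2 (N = 2*(1/1) = 2*(1*1) = 2*1 = 2)
I(a) = 2*a*(⅙ + a) (I(a) = (a + 1/(a + (6 - a)))*(a + a) = (a + 1/6)*(2*a) = (a + ⅙)*(2*a) = (⅙ + a)*(2*a) = 2*a*(⅙ + a))
(5*I(6))*((N*0)*1) = (5*((⅓)*6*(1 + 6*6)))*((2*0)*1) = (5*((⅓)*6*(1 + 36)))*(0*1) = (5*((⅓)*6*37))*0 = (5*74)*0 = 370*0 = 0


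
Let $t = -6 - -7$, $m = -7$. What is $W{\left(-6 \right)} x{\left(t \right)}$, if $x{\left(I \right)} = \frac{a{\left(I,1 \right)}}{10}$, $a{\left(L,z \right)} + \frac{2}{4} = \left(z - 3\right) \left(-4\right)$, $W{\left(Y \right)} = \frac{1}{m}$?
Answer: $- \frac{3}{28} \approx -0.10714$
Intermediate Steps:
$W{\left(Y \right)} = - \frac{1}{7}$ ($W{\left(Y \right)} = \frac{1}{-7} = - \frac{1}{7}$)
$t = 1$ ($t = -6 + 7 = 1$)
$a{\left(L,z \right)} = \frac{23}{2} - 4 z$ ($a{\left(L,z \right)} = - \frac{1}{2} + \left(z - 3\right) \left(-4\right) = - \frac{1}{2} + \left(-3 + z\right) \left(-4\right) = - \frac{1}{2} - \left(-12 + 4 z\right) = \frac{23}{2} - 4 z$)
$x{\left(I \right)} = \frac{3}{4}$ ($x{\left(I \right)} = \frac{\frac{23}{2} - 4}{10} = \left(\frac{23}{2} - 4\right) \frac{1}{10} = \frac{15}{2} \cdot \frac{1}{10} = \frac{3}{4}$)
$W{\left(-6 \right)} x{\left(t \right)} = \left(- \frac{1}{7}\right) \frac{3}{4} = - \frac{3}{28}$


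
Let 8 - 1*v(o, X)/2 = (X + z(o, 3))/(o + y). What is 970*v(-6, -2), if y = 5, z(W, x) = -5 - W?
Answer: 13580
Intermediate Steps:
v(o, X) = 16 - 2*(-5 + X - o)/(5 + o) (v(o, X) = 16 - 2*(X + (-5 - o))/(o + 5) = 16 - 2*(-5 + X - o)/(5 + o))
970*v(-6, -2) = 970*(2*(45 - 1*(-2) + 9*(-6))/(5 - 6)) = 970*(2*(45 + 2 - 54)/(-1)) = 970*(2*(-1)*(-7)) = 970*14 = 13580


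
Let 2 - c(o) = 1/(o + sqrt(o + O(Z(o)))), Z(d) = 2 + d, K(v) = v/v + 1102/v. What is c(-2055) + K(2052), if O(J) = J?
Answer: 807493373/228265182 + 2*I*sqrt(1027)/4227133 ≈ 3.5375 + 1.5162e-5*I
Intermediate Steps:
K(v) = 1 + 1102/v
c(o) = 2 - 1/(o + sqrt(2 + 2*o)) (c(o) = 2 - 1/(o + sqrt(o + (2 + o))) = 2 - 1/(o + sqrt(2 + 2*o)))
c(-2055) + K(2052) = (-1 + 2*(-2055) + 2*sqrt(2 + 2*(-2055)))/(-2055 + sqrt(2)*sqrt(1 - 2055)) + (1102 + 2052)/2052 = (-1 - 4110 + 2*sqrt(2 - 4110))/(-2055 + sqrt(2)*sqrt(-2054)) + (1/2052)*3154 = (-1 - 4110 + 2*sqrt(-4108))/(-2055 + sqrt(2)*(I*sqrt(2054))) + 83/54 = (-1 - 4110 + 2*(2*I*sqrt(1027)))/(-2055 + 2*I*sqrt(1027)) + 83/54 = (-1 - 4110 + 4*I*sqrt(1027))/(-2055 + 2*I*sqrt(1027)) + 83/54 = (-4111 + 4*I*sqrt(1027))/(-2055 + 2*I*sqrt(1027)) + 83/54 = 83/54 + (-4111 + 4*I*sqrt(1027))/(-2055 + 2*I*sqrt(1027))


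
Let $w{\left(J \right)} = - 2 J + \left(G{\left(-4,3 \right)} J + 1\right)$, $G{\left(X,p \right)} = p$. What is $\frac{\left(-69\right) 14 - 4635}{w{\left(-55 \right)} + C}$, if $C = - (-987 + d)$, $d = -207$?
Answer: $- \frac{1867}{380} \approx -4.9132$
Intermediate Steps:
$C = 1194$ ($C = - (-987 - 207) = \left(-1\right) \left(-1194\right) = 1194$)
$w{\left(J \right)} = 1 + J$ ($w{\left(J \right)} = - 2 J + \left(3 J + 1\right) = - 2 J + \left(1 + 3 J\right) = 1 + J$)
$\frac{\left(-69\right) 14 - 4635}{w{\left(-55 \right)} + C} = \frac{\left(-69\right) 14 - 4635}{\left(1 - 55\right) + 1194} = \frac{-966 - 4635}{-54 + 1194} = - \frac{5601}{1140} = \left(-5601\right) \frac{1}{1140} = - \frac{1867}{380}$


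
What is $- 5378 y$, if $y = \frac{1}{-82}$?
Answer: $\frac{2689}{41} \approx 65.585$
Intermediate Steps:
$y = - \frac{1}{82} \approx -0.012195$
$- 5378 y = \left(-5378\right) \left(- \frac{1}{82}\right) = \frac{2689}{41}$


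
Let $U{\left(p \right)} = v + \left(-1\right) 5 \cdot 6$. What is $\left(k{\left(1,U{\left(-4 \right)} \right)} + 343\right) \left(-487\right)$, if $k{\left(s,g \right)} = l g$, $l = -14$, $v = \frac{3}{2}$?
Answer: $-361354$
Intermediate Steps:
$v = \frac{3}{2}$ ($v = 3 \cdot \frac{1}{2} = \frac{3}{2} \approx 1.5$)
$U{\left(p \right)} = - \frac{57}{2}$ ($U{\left(p \right)} = \frac{3}{2} + \left(-1\right) 5 \cdot 6 = \frac{3}{2} - 30 = - \frac{57}{2}$)
$k{\left(s,g \right)} = - 14 g$
$\left(k{\left(1,U{\left(-4 \right)} \right)} + 343\right) \left(-487\right) = \left(\left(-14\right) \left(- \frac{57}{2}\right) + 343\right) \left(-487\right) = \left(399 + 343\right) \left(-487\right) = 742 \left(-487\right) = -361354$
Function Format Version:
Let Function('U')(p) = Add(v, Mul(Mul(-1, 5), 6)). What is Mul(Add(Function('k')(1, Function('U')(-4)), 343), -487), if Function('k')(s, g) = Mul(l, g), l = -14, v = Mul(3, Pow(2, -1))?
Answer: -361354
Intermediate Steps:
v = Rational(3, 2) (v = Mul(3, Rational(1, 2)) = Rational(3, 2) ≈ 1.5000)
Function('U')(p) = Rational(-57, 2) (Function('U')(p) = Add(Rational(3, 2), Mul(Mul(-1, 5), 6)) = Add(Rational(3, 2), Mul(-5, 6)) = Add(Rational(3, 2), -30) = Rational(-57, 2))
Function('k')(s, g) = Mul(-14, g)
Mul(Add(Function('k')(1, Function('U')(-4)), 343), -487) = Mul(Add(Mul(-14, Rational(-57, 2)), 343), -487) = Mul(Add(399, 343), -487) = Mul(742, -487) = -361354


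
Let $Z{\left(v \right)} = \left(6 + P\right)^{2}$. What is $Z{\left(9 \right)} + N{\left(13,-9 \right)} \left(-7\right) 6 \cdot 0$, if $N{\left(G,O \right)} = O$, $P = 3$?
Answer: $81$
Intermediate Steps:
$Z{\left(v \right)} = 81$ ($Z{\left(v \right)} = \left(6 + 3\right)^{2} = 9^{2} = 81$)
$Z{\left(9 \right)} + N{\left(13,-9 \right)} \left(-7\right) 6 \cdot 0 = 81 - 9 \left(-7\right) 6 \cdot 0 = 81 - 9 \left(\left(-42\right) 0\right) = 81 - 0 = 81 + 0 = 81$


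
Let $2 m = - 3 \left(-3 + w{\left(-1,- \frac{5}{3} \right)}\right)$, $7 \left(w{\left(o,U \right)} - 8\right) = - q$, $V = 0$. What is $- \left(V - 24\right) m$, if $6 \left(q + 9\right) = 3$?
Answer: $- \frac{1566}{7} \approx -223.71$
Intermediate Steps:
$q = - \frac{17}{2}$ ($q = -9 + \frac{1}{6} \cdot 3 = -9 + \frac{1}{2} = - \frac{17}{2} \approx -8.5$)
$w{\left(o,U \right)} = \frac{129}{14}$ ($w{\left(o,U \right)} = 8 + \frac{\left(-1\right) \left(- \frac{17}{2}\right)}{7} = 8 + \frac{1}{7} \cdot \frac{17}{2} = 8 + \frac{17}{14} = \frac{129}{14}$)
$m = - \frac{261}{28}$ ($m = \frac{\left(-3\right) \left(-3 + \frac{129}{14}\right)}{2} = \frac{\left(-3\right) \frac{87}{14}}{2} = \frac{1}{2} \left(- \frac{261}{14}\right) = - \frac{261}{28} \approx -9.3214$)
$- \left(V - 24\right) m = - \frac{\left(0 - 24\right) \left(-261\right)}{28} = - \frac{\left(-24\right) \left(-261\right)}{28} = \left(-1\right) \frac{1566}{7} = - \frac{1566}{7}$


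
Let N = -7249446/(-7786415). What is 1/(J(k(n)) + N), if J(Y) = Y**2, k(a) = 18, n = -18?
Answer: 7786415/2530047906 ≈ 0.0030776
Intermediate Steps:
N = 7249446/7786415 (N = -7249446*(-1/7786415) = 7249446/7786415 ≈ 0.93104)
1/(J(k(n)) + N) = 1/(18**2 + 7249446/7786415) = 1/(324 + 7249446/7786415) = 1/(2530047906/7786415) = 7786415/2530047906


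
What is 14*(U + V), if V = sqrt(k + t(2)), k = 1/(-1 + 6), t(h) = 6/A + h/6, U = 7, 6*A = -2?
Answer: 98 + 14*I*sqrt(3930)/15 ≈ 98.0 + 58.51*I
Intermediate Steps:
A = -1/3 (A = (1/6)*(-2) = -1/3 ≈ -0.33333)
t(h) = -18 + h/6 (t(h) = 6/(-1/3) + h/6 = 6*(-3) + h*(1/6) = -18 + h/6)
k = 1/5 ≈ 0.20000
V = I*sqrt(3930)/15 (V = sqrt(1/5 + (-18 + (1/6)*2)) = sqrt(1/5 + (-18 + 1/3)) = sqrt(1/5 - 53/3) = sqrt(-262/15) = I*sqrt(3930)/15 ≈ 4.1793*I)
14*(U + V) = 14*(7 + I*sqrt(3930)/15) = 98 + 14*I*sqrt(3930)/15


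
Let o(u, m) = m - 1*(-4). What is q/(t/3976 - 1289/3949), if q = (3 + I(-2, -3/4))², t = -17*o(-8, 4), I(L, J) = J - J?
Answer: -5887959/235922 ≈ -24.957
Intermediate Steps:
o(u, m) = 4 + m (o(u, m) = m + 4 = 4 + m)
I(L, J) = 0
t = -136 (t = -17*(4 + 4) = -17*8 = -136)
q = 9 (q = (3 + 0)² = 3² = 9)
q/(t/3976 - 1289/3949) = 9/(-136/3976 - 1289/3949) = 9/(-136*1/3976 - 1289*1/3949) = 9/(-17/497 - 1289/3949) = 9/(-707766/1962653) = 9*(-1962653/707766) = -5887959/235922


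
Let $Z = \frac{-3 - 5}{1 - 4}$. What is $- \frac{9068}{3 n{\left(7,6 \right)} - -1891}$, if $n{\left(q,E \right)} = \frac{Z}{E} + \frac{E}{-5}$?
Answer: $- \frac{136020}{28331} \approx -4.8011$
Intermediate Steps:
$Z = \frac{8}{3}$ ($Z = - \frac{8}{-3} = \left(-8\right) \left(- \frac{1}{3}\right) = \frac{8}{3} \approx 2.6667$)
$n{\left(q,E \right)} = - \frac{E}{5} + \frac{8}{3 E}$ ($n{\left(q,E \right)} = \frac{8}{3 E} + \frac{E}{-5} = \frac{8}{3 E} + E \left(- \frac{1}{5}\right) = \frac{8}{3 E} - \frac{E}{5} = - \frac{E}{5} + \frac{8}{3 E}$)
$- \frac{9068}{3 n{\left(7,6 \right)} - -1891} = - \frac{9068}{3 \left(\left(- \frac{1}{5}\right) 6 + \frac{8}{3 \cdot 6}\right) - -1891} = - \frac{9068}{3 \left(- \frac{6}{5} + \frac{8}{3} \cdot \frac{1}{6}\right) + 1891} = - \frac{9068}{3 \left(- \frac{6}{5} + \frac{4}{9}\right) + 1891} = - \frac{9068}{3 \left(- \frac{34}{45}\right) + 1891} = - \frac{9068}{- \frac{34}{15} + 1891} = - \frac{9068}{\frac{28331}{15}} = \left(-9068\right) \frac{15}{28331} = - \frac{136020}{28331}$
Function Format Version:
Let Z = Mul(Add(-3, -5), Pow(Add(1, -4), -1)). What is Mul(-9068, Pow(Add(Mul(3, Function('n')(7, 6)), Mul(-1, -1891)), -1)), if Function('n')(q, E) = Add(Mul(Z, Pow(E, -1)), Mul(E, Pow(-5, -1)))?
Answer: Rational(-136020, 28331) ≈ -4.8011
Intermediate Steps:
Z = Rational(8, 3) (Z = Mul(-8, Pow(-3, -1)) = Mul(-8, Rational(-1, 3)) = Rational(8, 3) ≈ 2.6667)
Function('n')(q, E) = Add(Mul(Rational(-1, 5), E), Mul(Rational(8, 3), Pow(E, -1))) (Function('n')(q, E) = Add(Mul(Rational(8, 3), Pow(E, -1)), Mul(E, Pow(-5, -1))) = Add(Mul(Rational(8, 3), Pow(E, -1)), Mul(E, Rational(-1, 5))) = Add(Mul(Rational(8, 3), Pow(E, -1)), Mul(Rational(-1, 5), E)) = Add(Mul(Rational(-1, 5), E), Mul(Rational(8, 3), Pow(E, -1))))
Mul(-9068, Pow(Add(Mul(3, Function('n')(7, 6)), Mul(-1, -1891)), -1)) = Mul(-9068, Pow(Add(Mul(3, Add(Mul(Rational(-1, 5), 6), Mul(Rational(8, 3), Pow(6, -1)))), Mul(-1, -1891)), -1)) = Mul(-9068, Pow(Add(Mul(3, Add(Rational(-6, 5), Mul(Rational(8, 3), Rational(1, 6)))), 1891), -1)) = Mul(-9068, Pow(Add(Mul(3, Add(Rational(-6, 5), Rational(4, 9))), 1891), -1)) = Mul(-9068, Pow(Add(Mul(3, Rational(-34, 45)), 1891), -1)) = Mul(-9068, Pow(Add(Rational(-34, 15), 1891), -1)) = Mul(-9068, Pow(Rational(28331, 15), -1)) = Mul(-9068, Rational(15, 28331)) = Rational(-136020, 28331)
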